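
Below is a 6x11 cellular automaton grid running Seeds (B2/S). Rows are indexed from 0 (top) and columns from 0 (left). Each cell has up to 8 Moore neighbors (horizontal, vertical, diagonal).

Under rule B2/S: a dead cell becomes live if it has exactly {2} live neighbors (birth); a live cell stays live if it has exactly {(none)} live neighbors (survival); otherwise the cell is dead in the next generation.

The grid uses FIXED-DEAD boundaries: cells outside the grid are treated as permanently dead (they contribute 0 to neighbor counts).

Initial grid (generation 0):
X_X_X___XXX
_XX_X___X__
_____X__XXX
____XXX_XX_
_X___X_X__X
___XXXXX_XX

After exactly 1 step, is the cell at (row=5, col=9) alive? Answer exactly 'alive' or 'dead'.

Answer: dead

Derivation:
Simulating step by step:
Generation 0 (given above): 30 live cells
Generation 1: 7 live cells
_____X_X___
X__________
_XX________
___________
__X________
__X________

Cell (5,9) at generation 1: 0 -> dead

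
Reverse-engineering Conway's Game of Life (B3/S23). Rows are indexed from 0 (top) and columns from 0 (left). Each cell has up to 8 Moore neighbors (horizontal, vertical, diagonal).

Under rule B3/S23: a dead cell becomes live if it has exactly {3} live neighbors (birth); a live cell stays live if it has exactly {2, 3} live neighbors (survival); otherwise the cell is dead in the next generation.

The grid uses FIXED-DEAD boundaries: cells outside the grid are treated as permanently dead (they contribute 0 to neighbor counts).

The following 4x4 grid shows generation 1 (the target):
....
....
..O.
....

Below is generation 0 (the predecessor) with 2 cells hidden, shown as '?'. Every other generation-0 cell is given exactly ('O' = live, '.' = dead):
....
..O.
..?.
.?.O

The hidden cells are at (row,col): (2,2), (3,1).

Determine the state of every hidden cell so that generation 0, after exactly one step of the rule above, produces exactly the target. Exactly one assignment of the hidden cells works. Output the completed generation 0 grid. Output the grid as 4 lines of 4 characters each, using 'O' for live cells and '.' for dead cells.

Answer: ....
..O.
....
.O.O

Derivation:
Hidden generation-0 cells (in order): (2,2), (3,1).
A hidden cell only influences target cells in its own 3x3 neighborhood. Try each of the 2^2 = 4 assignments, step the completed generation 0 forward once under B3/S23, and compare with the target:
  (2,2)=. (3,1)=. -> step gives (2,2)='.' but target has 'O' -> reject
  (2,2)=. (3,1)=O -> step reproduces the target at every cell -> ACCEPT
  (2,2)=O (3,1)=. -> step gives (2,3)='O' but target has '.' -> reject
  (2,2)=O (3,1)=O -> step gives (2,1)='O' but target has '.' -> reject
Unique solution: (2,2)=dead, (3,1)=live.
Check: live-neighbor counts of every cell in the completed generation 0:
0111
0101
1232
1020
Applying B3/S23 to generation 0 with these counts gives:
....
....
..O.
....
which matches the target exactly.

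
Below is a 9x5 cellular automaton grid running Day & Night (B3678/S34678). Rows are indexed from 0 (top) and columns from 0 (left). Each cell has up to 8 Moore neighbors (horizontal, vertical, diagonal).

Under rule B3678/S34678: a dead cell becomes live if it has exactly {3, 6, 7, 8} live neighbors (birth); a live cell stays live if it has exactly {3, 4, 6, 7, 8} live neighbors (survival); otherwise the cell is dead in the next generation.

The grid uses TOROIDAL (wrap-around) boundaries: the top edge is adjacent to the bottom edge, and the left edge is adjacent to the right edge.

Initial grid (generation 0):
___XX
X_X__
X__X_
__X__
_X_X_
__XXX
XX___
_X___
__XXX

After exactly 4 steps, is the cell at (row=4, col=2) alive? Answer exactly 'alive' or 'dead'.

Answer: alive

Derivation:
Simulating step by step:
Generation 0 (given above): 18 live cells
Generation 1: 26 live cells
XX__X
_X___
__X_X
_XXXX
___XX
__XXX
XX_XX
_X_XX
X_XXX
Generation 2: 29 live cells
_X__X
_XXXX
__X__
__XXX
_XXX_
_XXXX
_XXXX
XXXXX
X_X_X
Generation 3: 29 live cells
XX_XX
_XXX_
X__X_
_____
_XXX_
__XXX
XXXXX
XXXXX
XXXX_
Generation 4: 31 live cells
_XX__
_X_XX
_X__X
_X_XX
__XXX
_XXX_
XXXXX
XXXXX
XXXXX

Cell (4,2) at generation 4: 1 -> alive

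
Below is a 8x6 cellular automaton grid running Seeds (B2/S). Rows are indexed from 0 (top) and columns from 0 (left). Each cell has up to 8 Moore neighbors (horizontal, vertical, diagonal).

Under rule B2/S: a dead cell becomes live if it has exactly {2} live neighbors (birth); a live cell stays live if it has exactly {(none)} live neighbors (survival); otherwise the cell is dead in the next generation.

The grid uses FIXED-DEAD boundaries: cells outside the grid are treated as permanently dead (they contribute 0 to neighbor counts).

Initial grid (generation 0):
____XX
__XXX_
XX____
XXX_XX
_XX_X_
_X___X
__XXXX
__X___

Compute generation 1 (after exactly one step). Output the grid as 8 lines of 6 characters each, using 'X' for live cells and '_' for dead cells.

Simulating step by step:
Generation 0 (given above): 22 live cells
Generation 1: 5 live cells
(generation 1 grid is the final answer)

Answer: __X___
X_____
______
______
______
X_____
______
_X___X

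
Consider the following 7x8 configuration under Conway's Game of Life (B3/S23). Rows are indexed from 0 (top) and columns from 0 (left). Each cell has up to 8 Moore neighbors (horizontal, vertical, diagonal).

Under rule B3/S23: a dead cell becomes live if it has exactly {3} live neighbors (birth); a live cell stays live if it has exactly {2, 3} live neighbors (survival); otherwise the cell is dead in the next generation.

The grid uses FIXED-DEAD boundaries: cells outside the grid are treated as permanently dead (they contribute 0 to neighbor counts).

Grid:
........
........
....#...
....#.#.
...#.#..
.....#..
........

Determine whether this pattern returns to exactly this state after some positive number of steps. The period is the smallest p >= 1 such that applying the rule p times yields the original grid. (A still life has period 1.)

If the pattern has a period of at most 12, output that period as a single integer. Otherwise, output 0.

Simulating and comparing each generation to the original:
Gen 0 (original, given above): 6 live cells
Gen 1: 6 live cells, differs from original
Gen 2: 6 live cells, MATCHES original -> period = 2

Answer: 2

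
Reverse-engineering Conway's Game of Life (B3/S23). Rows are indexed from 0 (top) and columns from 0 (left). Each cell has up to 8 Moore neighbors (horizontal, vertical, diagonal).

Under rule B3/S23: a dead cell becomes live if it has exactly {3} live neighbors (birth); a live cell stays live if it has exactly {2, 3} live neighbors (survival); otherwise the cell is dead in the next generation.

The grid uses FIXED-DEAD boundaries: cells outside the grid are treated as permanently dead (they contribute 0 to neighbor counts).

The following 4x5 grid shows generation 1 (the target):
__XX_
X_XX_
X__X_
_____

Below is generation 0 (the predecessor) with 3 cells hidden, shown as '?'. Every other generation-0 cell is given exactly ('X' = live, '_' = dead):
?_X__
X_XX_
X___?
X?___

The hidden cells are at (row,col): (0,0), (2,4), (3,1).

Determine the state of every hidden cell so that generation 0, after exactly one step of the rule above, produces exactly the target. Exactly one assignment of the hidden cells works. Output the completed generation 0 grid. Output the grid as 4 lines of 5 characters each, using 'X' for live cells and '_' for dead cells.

Hidden generation-0 cells (in order): (0,0), (2,4), (3,1).
A hidden cell only influences target cells in its own 3x3 neighborhood. Try each of the 2^3 = 8 assignments, step the completed generation 0 forward once under B3/S23, and compare with the target:
  (0,0)=_ (2,4)=_ (3,1)=_ -> step gives (0,1)='X' but target has '_' -> reject
  (0,0)=_ (2,4)=_ (3,1)=X -> step gives (0,1)='X' but target has '_' -> reject
  (0,0)=_ (2,4)=X (3,1)=_ -> step gives (0,1)='X' but target has '_' -> reject
  (0,0)=_ (2,4)=X (3,1)=X -> step gives (0,1)='X' but target has '_' -> reject
  (0,0)=X (2,4)=_ (3,1)=_ -> step gives (2,3)='_' but target has 'X' -> reject
  (0,0)=X (2,4)=_ (3,1)=X -> step gives (2,2)='X' but target has '_' -> reject
  (0,0)=X (2,4)=X (3,1)=_ -> step reproduces the target at every cell -> ACCEPT
  (0,0)=X (2,4)=X (3,1)=X -> step gives (2,2)='X' but target has '_' -> reject
Unique solution: (0,0)=live, (2,4)=live, (3,1)=dead.
Check: live-neighbor counts of every cell in the completed generation 0:
14231
25232
24231
12011
Applying B3/S23 to generation 0 with these counts gives:
__XX_
X_XX_
X__X_
_____
which matches the target exactly.

Answer: X_X__
X_XX_
X___X
X____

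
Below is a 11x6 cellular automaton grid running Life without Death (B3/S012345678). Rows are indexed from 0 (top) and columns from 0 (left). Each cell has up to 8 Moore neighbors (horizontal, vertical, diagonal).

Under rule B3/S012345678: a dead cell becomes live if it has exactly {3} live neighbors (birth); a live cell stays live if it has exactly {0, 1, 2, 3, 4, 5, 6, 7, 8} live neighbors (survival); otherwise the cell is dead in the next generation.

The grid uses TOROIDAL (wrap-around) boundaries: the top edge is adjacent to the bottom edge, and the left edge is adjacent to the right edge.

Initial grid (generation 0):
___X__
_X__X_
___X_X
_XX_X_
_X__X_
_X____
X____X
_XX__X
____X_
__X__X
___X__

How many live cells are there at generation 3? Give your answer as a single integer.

Answer: 48

Derivation:
Simulating step by step:
Generation 0 (given above): 20 live cells
Generation 1: 42 live cells
__XXX_
_XXXX_
XX_X_X
XXX_XX
XX_XX_
_X___X
X_X__X
_XX_XX
XXXXXX
__XXXX
__XXX_
Generation 2: 46 live cells
__XXXX
_XXXX_
XX_X_X
XXX_XX
XX_XX_
_X_X_X
X_XX_X
_XX_XX
XXXXXX
__XXXX
_XXXX_
Generation 3: 48 live cells
X_XXXX
_XXXX_
XX_X_X
XXX_XX
XX_XX_
_X_X_X
X_XX_X
_XX_XX
XXXXXX
__XXXX
XXXXX_
Population at generation 3: 48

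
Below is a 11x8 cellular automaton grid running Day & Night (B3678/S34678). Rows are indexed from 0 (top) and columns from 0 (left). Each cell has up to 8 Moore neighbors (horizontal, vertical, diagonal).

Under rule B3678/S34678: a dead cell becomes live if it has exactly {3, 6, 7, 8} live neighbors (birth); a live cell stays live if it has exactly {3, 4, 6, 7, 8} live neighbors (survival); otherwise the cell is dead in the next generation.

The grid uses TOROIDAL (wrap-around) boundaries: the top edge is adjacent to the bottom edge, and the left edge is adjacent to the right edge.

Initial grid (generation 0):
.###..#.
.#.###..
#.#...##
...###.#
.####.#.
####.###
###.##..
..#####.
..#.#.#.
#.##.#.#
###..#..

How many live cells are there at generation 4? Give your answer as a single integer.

Simulating step by step:
Generation 0 (given above): 50 live cells
Generation 1: 52 live cells
..##....
.#####..
###.#.##
....##.#
.#####..
.####.##
#######.
..##.###
..##.##.
####.#.#
###.....
Generation 2: 57 live cells
###.....
..######
####.###
...#...#
.#.##..#
.#######
#.######
#.######
..#.###.
####...#
###.#..#
Generation 3: 49 live cells
.#.#....
###.##..
##..###.
#.##.#.#
..#....#
#######.
.#######
#.######
.#.#...#
.#.....#
###....#
Generation 4: 48 live cells
#####..#
#.#.####
.#....#.
#.##.#.#
.#.#...#
#.##....
########
..###.#.
##.#.#.#
##....##
.##.....
Population at generation 4: 48

Answer: 48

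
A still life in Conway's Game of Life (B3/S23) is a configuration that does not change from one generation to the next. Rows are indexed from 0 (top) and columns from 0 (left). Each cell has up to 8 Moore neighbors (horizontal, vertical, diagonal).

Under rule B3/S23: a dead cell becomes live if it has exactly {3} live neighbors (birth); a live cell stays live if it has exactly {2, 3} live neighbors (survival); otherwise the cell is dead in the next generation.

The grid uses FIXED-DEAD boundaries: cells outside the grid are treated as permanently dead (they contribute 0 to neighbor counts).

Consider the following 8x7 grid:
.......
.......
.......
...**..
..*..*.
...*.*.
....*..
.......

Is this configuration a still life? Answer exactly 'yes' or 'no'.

Answer: yes

Derivation:
Compute generation 1 and compare to generation 0 (given above):
Generation 1:
.......
.......
.......
...**..
..*..*.
...*.*.
....*..
.......
The grids are IDENTICAL -> still life.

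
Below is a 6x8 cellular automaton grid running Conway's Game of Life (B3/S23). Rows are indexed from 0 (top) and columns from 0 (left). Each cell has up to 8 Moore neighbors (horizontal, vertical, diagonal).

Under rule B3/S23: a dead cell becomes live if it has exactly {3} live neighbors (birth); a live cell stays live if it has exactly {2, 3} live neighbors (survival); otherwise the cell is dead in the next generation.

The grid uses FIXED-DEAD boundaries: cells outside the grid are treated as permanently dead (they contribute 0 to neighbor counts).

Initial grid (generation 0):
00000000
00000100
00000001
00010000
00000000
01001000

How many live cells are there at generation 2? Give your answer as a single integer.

Answer: 0

Derivation:
Simulating step by step:
Generation 0 (given above): 5 live cells
Generation 1: 0 live cells
00000000
00000000
00000000
00000000
00000000
00000000
Generation 2: 0 live cells
00000000
00000000
00000000
00000000
00000000
00000000
Population at generation 2: 0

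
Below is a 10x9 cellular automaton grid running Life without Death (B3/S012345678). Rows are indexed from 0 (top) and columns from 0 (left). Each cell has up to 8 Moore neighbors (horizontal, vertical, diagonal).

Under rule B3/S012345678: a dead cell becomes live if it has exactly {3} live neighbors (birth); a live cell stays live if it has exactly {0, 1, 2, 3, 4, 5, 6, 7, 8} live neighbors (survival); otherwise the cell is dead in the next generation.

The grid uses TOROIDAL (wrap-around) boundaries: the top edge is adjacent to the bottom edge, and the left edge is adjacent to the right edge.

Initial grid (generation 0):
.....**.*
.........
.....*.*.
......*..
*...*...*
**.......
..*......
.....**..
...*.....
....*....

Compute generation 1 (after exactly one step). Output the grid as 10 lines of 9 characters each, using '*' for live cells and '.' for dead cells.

Simulating step by step:
Generation 0 (given above): 16 live cells
Generation 1: 28 live cells
(generation 1 grid is the final answer)

Answer: .....**.*
.....*.*.
.....***.
.....****
**..*...*
**......*
.**......
.....**..
...***...
....**...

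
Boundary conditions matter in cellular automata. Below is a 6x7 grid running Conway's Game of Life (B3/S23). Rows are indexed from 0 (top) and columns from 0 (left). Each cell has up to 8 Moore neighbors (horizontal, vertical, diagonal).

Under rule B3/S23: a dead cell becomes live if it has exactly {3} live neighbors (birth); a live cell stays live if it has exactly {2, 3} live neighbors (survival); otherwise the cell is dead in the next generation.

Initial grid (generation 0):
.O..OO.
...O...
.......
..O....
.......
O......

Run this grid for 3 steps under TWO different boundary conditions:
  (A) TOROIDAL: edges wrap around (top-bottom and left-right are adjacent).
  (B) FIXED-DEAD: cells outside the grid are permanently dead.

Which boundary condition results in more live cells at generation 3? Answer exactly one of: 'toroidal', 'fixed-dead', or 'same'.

Under TOROIDAL boundary, generation 3:
.......
.......
.......
.......
.......
.......
Population = 0

Under FIXED-DEAD boundary, generation 3:
.......
.......
.......
.......
.......
.......
Population = 0

Comparison: toroidal=0, fixed-dead=0 -> same

Answer: same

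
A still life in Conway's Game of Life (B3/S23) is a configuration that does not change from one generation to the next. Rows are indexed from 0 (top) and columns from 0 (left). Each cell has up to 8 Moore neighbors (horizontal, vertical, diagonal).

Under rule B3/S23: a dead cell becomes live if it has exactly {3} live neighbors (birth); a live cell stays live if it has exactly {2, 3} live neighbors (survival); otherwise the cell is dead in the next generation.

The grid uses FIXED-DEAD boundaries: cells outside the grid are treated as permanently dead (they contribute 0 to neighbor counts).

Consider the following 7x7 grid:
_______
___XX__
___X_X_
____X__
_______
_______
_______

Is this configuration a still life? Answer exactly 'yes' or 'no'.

Compute generation 1 and compare to generation 0 (given above):
Generation 1:
_______
___XX__
___X_X_
____X__
_______
_______
_______
The grids are IDENTICAL -> still life.

Answer: yes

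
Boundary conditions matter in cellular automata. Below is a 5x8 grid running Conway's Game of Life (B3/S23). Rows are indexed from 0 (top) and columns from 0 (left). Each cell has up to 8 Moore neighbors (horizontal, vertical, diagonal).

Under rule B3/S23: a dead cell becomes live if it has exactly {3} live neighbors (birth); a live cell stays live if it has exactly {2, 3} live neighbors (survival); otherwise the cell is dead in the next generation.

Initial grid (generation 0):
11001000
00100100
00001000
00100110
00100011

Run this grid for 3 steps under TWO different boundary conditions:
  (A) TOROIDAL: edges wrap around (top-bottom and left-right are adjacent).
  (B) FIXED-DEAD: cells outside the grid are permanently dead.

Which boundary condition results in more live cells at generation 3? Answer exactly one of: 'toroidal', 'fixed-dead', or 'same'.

Under TOROIDAL boundary, generation 3:
00000000
00000000
10000000
00000000
00000000
Population = 1

Under FIXED-DEAD boundary, generation 3:
00011000
00011000
00001000
00001010
00001000
Population = 8

Comparison: toroidal=1, fixed-dead=8 -> fixed-dead

Answer: fixed-dead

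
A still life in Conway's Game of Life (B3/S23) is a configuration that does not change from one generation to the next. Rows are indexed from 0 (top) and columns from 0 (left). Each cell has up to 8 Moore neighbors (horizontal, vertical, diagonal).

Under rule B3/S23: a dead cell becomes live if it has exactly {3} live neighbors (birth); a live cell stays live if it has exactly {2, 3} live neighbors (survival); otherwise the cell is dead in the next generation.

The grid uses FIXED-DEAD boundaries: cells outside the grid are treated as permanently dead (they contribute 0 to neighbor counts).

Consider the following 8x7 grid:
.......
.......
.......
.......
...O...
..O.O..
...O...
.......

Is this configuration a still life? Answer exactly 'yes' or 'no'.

Answer: yes

Derivation:
Compute generation 1 and compare to generation 0 (given above):
Generation 1:
.......
.......
.......
.......
...O...
..O.O..
...O...
.......
The grids are IDENTICAL -> still life.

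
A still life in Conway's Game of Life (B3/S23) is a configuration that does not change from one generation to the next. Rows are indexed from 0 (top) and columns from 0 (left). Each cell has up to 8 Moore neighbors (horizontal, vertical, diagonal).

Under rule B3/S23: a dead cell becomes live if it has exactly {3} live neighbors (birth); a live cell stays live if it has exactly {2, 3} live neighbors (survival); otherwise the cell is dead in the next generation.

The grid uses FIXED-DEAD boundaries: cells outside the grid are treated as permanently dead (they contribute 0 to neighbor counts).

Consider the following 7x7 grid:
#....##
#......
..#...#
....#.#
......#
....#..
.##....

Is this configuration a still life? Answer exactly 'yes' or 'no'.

Answer: no

Derivation:
Compute generation 1 and compare to generation 0 (given above):
Generation 1:
.......
.#...##
.....#.
......#
.......
.......
.......
Cell (0,0) differs: gen0=1 vs gen1=0 -> NOT a still life.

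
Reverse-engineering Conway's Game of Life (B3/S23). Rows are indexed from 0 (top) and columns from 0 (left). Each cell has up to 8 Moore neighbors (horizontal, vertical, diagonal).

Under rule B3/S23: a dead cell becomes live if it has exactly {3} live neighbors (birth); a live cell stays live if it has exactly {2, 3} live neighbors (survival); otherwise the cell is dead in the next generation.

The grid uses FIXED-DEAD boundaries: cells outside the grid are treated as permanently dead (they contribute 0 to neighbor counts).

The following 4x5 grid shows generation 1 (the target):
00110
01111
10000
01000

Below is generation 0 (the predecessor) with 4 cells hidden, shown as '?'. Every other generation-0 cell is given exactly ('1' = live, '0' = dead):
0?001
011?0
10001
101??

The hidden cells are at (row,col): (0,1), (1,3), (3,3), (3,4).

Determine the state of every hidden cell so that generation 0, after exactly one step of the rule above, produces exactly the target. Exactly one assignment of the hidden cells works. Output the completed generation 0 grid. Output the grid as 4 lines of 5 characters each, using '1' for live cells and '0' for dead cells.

Answer: 00001
01110
10001
10100

Derivation:
Hidden generation-0 cells (in order): (0,1), (1,3), (3,3), (3,4).
A hidden cell only influences target cells in its own 3x3 neighborhood. Try each of the 2^4 = 16 assignments, step the completed generation 0 forward once under B3/S23, and compare with the target:
  (0,1)=0 (1,3)=0 (3,3)=0 (3,4)=0 -> step gives (0,2)='0' but target has '1' -> reject
  (0,1)=0 (1,3)=0 (3,3)=0 (3,4)=1 -> step gives (0,2)='0' but target has '1' -> reject
  (0,1)=0 (1,3)=0 (3,3)=1 (3,4)=0 -> step gives (0,2)='0' but target has '1' -> reject
  (0,1)=0 (1,3)=0 (3,3)=1 (3,4)=1 -> step gives (0,2)='0' but target has '1' -> reject
  (0,1)=0 (1,3)=1 (3,3)=0 (3,4)=0 -> step reproduces the target at every cell -> ACCEPT
  (0,1)=0 (1,3)=1 (3,3)=0 (3,4)=1 -> step gives (2,4)='1' but target has '0' -> reject
  (0,1)=0 (1,3)=1 (3,3)=1 (3,4)=0 -> step gives (2,4)='1' but target has '0' -> reject
  (0,1)=0 (1,3)=1 (3,3)=1 (3,4)=1 -> step gives (2,4)='1' but target has '0' -> reject
  (0,1)=1 (1,3)=0 (3,3)=0 (3,4)=0 -> step gives (0,1)='1' but target has '0' -> reject
  (0,1)=1 (1,3)=0 (3,3)=0 (3,4)=1 -> step gives (0,1)='1' but target has '0' -> reject
  (0,1)=1 (1,3)=0 (3,3)=1 (3,4)=0 -> step gives (0,1)='1' but target has '0' -> reject
  (0,1)=1 (1,3)=0 (3,3)=1 (3,4)=1 -> step gives (0,1)='1' but target has '0' -> reject
  (0,1)=1 (1,3)=1 (3,3)=0 (3,4)=0 -> step gives (0,1)='1' but target has '0' -> reject
  (0,1)=1 (1,3)=1 (3,3)=0 (3,4)=1 -> step gives (0,1)='1' but target has '0' -> reject
  (0,1)=1 (1,3)=1 (3,3)=1 (3,4)=0 -> step gives (0,1)='1' but target has '0' -> reject
  (0,1)=1 (1,3)=1 (3,3)=1 (3,4)=1 -> step gives (0,1)='1' but target has '0' -> reject
Unique solution: (0,1)=dead, (1,3)=live, (3,3)=dead, (3,4)=dead.
Check: live-neighbor counts of every cell in the completed generation 0:
12331
22233
25441
13021
Applying B3/S23 to generation 0 with these counts gives:
00110
01111
10000
01000
which matches the target exactly.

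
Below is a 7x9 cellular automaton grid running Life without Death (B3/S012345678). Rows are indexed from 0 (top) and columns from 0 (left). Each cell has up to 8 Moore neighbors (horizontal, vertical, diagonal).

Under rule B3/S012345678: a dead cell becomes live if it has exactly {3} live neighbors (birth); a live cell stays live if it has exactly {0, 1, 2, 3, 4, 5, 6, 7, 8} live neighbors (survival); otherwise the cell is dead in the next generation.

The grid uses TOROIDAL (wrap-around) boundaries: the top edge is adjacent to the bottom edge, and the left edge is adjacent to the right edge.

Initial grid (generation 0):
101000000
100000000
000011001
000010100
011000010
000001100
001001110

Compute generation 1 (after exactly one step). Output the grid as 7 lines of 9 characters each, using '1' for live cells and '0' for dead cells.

Answer: 101000101
110000001
000011001
000110110
011000010
011001100
011001110

Derivation:
Simulating step by step:
Generation 0 (given above): 17 live cells
Generation 1: 26 live cells
(generation 1 grid is the final answer)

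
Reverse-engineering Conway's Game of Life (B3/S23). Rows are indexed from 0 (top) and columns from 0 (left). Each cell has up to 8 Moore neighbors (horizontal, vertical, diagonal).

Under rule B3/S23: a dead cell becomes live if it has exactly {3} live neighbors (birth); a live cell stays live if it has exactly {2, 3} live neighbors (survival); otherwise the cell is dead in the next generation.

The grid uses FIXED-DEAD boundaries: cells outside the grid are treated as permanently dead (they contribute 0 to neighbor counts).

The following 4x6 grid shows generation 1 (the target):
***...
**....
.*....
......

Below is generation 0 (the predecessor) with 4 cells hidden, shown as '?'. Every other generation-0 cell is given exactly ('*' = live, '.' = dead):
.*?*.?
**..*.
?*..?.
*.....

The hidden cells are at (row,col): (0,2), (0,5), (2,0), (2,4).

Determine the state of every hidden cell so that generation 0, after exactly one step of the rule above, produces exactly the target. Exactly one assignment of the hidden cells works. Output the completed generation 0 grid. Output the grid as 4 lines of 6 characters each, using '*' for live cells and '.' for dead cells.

Answer: .*.*..
**..*.
.*....
*.....

Derivation:
Hidden generation-0 cells (in order): (0,2), (0,5), (2,0), (2,4).
A hidden cell only influences target cells in its own 3x3 neighborhood. Try each of the 2^4 = 16 assignments, step the completed generation 0 forward once under B3/S23, and compare with the target:
  (0,2)=. (0,5)=. (2,0)=. (2,4)=. -> step reproduces the target at every cell -> ACCEPT
  (0,2)=. (0,5)=. (2,0)=. (2,4)=* -> step gives (1,3)='*' but target has '.' -> reject
  (0,2)=. (0,5)=. (2,0)=* (2,4)=. -> step gives (1,0)='.' but target has '*' -> reject
  (0,2)=. (0,5)=. (2,0)=* (2,4)=* -> step gives (1,0)='.' but target has '*' -> reject
  (0,2)=. (0,5)=* (2,0)=. (2,4)=. -> step gives (0,4)='*' but target has '.' -> reject
  (0,2)=. (0,5)=* (2,0)=. (2,4)=* -> step gives (0,4)='*' but target has '.' -> reject
  (0,2)=. (0,5)=* (2,0)=* (2,4)=. -> step gives (0,4)='*' but target has '.' -> reject
  (0,2)=. (0,5)=* (2,0)=* (2,4)=* -> step gives (0,4)='*' but target has '.' -> reject
  (0,2)=* (0,5)=. (2,0)=. (2,4)=. -> step gives (0,3)='*' but target has '.' -> reject
  (0,2)=* (0,5)=. (2,0)=. (2,4)=* -> step gives (0,3)='*' but target has '.' -> reject
  (0,2)=* (0,5)=. (2,0)=* (2,4)=. -> step gives (0,3)='*' but target has '.' -> reject
  (0,2)=* (0,5)=. (2,0)=* (2,4)=* -> step gives (0,3)='*' but target has '.' -> reject
  (0,2)=* (0,5)=* (2,0)=. (2,4)=. -> step gives (0,3)='*' but target has '.' -> reject
  (0,2)=* (0,5)=* (2,0)=. (2,4)=* -> step gives (0,3)='*' but target has '.' -> reject
  (0,2)=* (0,5)=* (2,0)=* (2,4)=. -> step gives (0,3)='*' but target has '.' -> reject
  (0,2)=* (0,5)=* (2,0)=* (2,4)=* -> step gives (0,3)='*' but target has '.' -> reject
Unique solution: (0,2)=dead, (0,5)=dead, (2,0)=dead, (2,4)=dead.
Check: live-neighbor counts of every cell in the completed generation 0:
323121
334211
432111
121000
Applying B3/S23 to generation 0 with these counts gives:
***...
**....
.*....
......
which matches the target exactly.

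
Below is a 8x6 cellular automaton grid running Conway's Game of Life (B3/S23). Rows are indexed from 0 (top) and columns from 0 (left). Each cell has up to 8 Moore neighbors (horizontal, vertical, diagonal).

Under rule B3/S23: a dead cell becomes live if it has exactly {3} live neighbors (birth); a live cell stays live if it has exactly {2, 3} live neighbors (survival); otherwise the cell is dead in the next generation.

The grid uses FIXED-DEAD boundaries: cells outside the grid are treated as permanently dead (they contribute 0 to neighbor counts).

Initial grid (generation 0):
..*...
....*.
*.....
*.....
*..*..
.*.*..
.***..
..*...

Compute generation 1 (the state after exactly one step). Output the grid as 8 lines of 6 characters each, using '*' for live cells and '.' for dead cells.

Answer: ......
......
......
**....
***...
**.**.
.*.*..
.***..

Derivation:
Simulating step by step:
Generation 0 (given above): 12 live cells
Generation 1: 14 live cells
(generation 1 grid is the final answer)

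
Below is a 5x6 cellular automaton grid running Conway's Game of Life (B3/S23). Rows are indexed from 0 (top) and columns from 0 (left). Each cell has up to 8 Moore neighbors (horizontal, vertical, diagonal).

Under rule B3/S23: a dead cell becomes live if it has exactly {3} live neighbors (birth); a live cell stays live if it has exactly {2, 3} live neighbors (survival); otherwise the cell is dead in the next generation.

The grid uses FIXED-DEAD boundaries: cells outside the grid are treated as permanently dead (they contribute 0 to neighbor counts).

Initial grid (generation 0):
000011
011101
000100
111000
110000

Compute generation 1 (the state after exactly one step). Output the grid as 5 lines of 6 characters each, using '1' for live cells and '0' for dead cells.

Answer: 001111
001101
100110
101000
101000

Derivation:
Simulating step by step:
Generation 0 (given above): 12 live cells
Generation 1: 14 live cells
(generation 1 grid is the final answer)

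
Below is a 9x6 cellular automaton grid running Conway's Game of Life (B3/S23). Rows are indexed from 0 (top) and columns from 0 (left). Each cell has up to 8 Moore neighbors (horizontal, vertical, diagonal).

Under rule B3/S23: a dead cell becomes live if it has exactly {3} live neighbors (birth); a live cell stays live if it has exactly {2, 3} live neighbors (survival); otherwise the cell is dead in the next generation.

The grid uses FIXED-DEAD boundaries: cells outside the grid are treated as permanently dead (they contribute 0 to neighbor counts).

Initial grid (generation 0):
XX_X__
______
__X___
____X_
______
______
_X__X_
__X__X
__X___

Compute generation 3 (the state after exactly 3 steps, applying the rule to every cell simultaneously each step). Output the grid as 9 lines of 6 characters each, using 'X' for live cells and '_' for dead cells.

Answer: ______
______
______
______
______
______
______
_XXX__
______

Derivation:
Simulating step by step:
Generation 0 (given above): 10 live cells
Generation 1: 5 live cells
______
_XX___
______
______
______
______
______
_XXX__
______
Generation 2: 3 live cells
______
______
______
______
______
______
__X___
__X___
__X___
Generation 3: 3 live cells
(generation 3 grid is the final answer)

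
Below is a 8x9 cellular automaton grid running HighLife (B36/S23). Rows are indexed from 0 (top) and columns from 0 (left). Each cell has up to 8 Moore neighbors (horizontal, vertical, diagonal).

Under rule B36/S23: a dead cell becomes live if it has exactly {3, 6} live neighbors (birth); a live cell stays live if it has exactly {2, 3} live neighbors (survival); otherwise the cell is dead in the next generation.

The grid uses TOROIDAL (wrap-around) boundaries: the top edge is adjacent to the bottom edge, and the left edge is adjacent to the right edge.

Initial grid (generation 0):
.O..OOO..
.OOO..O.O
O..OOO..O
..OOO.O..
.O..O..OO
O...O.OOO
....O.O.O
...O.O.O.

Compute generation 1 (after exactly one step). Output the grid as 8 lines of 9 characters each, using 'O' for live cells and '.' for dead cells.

Answer: OO.......
.O..OOO.O
O.O...O.O
.OO...O..
.OO.O....
...OO.O..
O..OO..O.
...O...O.

Derivation:
Simulating step by step:
Generation 0 (given above): 33 live cells
Generation 1: 26 live cells
(generation 1 grid is the final answer)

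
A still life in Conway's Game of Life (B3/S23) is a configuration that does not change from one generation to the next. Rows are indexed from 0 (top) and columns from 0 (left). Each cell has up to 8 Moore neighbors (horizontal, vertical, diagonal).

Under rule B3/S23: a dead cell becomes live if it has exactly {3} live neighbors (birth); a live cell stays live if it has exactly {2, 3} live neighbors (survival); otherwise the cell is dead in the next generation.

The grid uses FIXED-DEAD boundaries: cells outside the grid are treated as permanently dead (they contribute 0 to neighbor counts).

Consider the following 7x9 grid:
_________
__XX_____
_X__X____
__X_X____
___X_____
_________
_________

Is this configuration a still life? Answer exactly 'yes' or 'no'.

Answer: yes

Derivation:
Compute generation 1 and compare to generation 0 (given above):
Generation 1:
_________
__XX_____
_X__X____
__X_X____
___X_____
_________
_________
The grids are IDENTICAL -> still life.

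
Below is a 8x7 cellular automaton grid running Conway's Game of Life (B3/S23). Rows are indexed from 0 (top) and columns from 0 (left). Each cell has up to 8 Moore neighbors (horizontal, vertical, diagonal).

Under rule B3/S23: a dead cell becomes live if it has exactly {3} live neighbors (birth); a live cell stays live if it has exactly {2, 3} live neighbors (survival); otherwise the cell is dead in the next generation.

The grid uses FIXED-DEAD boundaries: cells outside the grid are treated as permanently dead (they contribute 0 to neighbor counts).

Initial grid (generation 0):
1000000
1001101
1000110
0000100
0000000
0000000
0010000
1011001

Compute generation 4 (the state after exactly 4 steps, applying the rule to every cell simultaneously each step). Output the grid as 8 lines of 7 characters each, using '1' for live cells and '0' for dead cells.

Answer: 0000000
0000000
0000000
0000000
0000000
0010000
0010000
0000000

Derivation:
Simulating step by step:
Generation 0 (given above): 14 live cells
Generation 1: 12 live cells
0000000
1101100
0000000
0000110
0000000
0000000
0111000
0111000
Generation 2: 7 live cells
0000000
0000000
0001010
0000000
0000000
0010000
0101000
0101000
Generation 3: 3 live cells
0000000
0000000
0000000
0000000
0000000
0010000
0101000
0000000
Generation 4: 2 live cells
(generation 4 grid is the final answer)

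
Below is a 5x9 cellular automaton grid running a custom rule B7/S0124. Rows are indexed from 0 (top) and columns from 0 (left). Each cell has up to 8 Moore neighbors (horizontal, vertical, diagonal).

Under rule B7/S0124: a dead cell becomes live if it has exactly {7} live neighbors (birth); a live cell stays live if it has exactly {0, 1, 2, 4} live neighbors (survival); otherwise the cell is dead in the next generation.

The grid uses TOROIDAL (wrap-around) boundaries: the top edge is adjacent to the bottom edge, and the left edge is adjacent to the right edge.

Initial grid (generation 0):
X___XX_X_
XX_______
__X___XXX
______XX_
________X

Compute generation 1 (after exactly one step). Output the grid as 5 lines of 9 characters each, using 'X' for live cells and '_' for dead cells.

Simulating step by step:
Generation 0 (given above): 13 live cells
Generation 1: 5 live cells
(generation 1 grid is the final answer)

Answer: ____XX_X_
_________
__X____X_
_________
_________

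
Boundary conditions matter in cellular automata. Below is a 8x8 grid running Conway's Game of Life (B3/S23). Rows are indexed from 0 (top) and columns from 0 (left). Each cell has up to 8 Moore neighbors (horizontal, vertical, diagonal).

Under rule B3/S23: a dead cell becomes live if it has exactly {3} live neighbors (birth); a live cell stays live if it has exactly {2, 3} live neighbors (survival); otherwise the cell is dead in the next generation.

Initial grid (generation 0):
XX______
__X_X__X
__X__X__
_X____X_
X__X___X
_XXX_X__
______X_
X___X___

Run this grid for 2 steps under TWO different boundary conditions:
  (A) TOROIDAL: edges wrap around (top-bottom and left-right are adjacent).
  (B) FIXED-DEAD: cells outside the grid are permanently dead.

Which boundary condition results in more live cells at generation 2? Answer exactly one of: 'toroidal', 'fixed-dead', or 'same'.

Under TOROIDAL boundary, generation 2:
___X____
______X_
____XXX_
________
____X___
________
_____X__
______XX
Population = 9

Under FIXED-DEAD boundary, generation 2:
__X_____
___XX___
____XXX_
X_____XX
X___X_XX
X_____X_
_X___X__
__XXX___
Population = 20

Comparison: toroidal=9, fixed-dead=20 -> fixed-dead

Answer: fixed-dead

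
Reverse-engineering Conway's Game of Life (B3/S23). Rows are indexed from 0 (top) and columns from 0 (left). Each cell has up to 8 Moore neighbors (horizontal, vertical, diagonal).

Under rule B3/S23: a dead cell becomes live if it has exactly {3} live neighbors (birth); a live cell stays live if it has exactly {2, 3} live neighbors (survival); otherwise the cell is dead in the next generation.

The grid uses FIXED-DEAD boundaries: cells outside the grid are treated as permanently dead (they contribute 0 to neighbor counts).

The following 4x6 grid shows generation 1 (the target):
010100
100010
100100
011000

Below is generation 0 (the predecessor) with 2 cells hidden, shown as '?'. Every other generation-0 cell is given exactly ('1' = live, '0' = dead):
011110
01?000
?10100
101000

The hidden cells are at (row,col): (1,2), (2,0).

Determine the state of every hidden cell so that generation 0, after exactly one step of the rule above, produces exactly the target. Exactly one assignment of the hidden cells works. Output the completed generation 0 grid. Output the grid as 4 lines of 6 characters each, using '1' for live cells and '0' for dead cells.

Answer: 011110
011000
010100
101000

Derivation:
Hidden generation-0 cells (in order): (1,2), (2,0).
A hidden cell only influences target cells in its own 3x3 neighborhood. Try each of the 2^2 = 4 assignments, step the completed generation 0 forward once under B3/S23, and compare with the target:
  (1,2)=0 (2,0)=0 -> step gives (0,2)='1' but target has '0' -> reject
  (1,2)=0 (2,0)=1 -> step gives (0,2)='1' but target has '0' -> reject
  (1,2)=1 (2,0)=0 -> step reproduces the target at every cell -> ACCEPT
  (1,2)=1 (2,0)=1 -> step gives (1,0)='0' but target has '1' -> reject
Unique solution: (1,2)=live, (2,0)=dead.
Check: live-neighbor counts of every cell in the completed generation 0:
234311
346531
345210
132210
Applying B3/S23 to generation 0 with these counts gives:
010100
100010
100100
011000
which matches the target exactly.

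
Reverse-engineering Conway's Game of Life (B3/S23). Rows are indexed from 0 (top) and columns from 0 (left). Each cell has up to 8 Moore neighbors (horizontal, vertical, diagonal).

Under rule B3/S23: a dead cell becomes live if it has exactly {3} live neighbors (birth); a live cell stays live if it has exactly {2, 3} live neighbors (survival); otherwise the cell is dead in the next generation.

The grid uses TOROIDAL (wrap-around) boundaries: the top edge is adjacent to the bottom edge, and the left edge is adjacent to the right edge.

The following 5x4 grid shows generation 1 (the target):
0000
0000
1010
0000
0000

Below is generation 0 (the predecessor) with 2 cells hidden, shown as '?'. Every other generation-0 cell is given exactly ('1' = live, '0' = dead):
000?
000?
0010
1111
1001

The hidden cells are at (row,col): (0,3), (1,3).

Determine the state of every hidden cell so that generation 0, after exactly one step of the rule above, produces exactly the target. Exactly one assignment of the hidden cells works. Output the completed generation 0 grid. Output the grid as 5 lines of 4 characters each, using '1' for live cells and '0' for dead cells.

Answer: 0000
0000
0010
1111
1001

Derivation:
Hidden generation-0 cells (in order): (0,3), (1,3).
A hidden cell only influences target cells in its own 3x3 neighborhood. Try each of the 2^2 = 4 assignments, step the completed generation 0 forward once under B3/S23, and compare with the target:
  (0,3)=0 (1,3)=0 -> step reproduces the target at every cell -> ACCEPT
  (0,3)=0 (1,3)=1 -> step gives (0,0)='1' but target has '0' -> reject
  (0,3)=1 (1,3)=0 -> step gives (0,0)='1' but target has '0' -> reject
  (0,3)=1 (1,3)=1 -> step gives (0,2)='1' but target has '0' -> reject
Unique solution: (0,3)=dead, (1,3)=dead.
Check: live-neighbor counts of every cell in the completed generation 0:
2112
0111
3434
4445
4444
Applying B3/S23 to generation 0 with these counts gives:
0000
0000
1010
0000
0000
which matches the target exactly.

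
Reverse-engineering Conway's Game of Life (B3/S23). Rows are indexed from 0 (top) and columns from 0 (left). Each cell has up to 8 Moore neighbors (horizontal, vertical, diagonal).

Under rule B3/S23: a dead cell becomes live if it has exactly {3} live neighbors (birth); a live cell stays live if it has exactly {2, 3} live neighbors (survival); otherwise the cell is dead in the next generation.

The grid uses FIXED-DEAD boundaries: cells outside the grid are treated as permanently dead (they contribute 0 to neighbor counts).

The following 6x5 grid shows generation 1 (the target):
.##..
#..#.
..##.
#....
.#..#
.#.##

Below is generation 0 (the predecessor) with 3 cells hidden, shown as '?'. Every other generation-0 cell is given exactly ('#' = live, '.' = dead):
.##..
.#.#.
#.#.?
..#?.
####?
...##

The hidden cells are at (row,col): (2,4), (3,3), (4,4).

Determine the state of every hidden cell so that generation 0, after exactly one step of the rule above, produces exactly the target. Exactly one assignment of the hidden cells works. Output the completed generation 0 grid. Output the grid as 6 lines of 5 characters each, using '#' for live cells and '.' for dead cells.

Hidden generation-0 cells (in order): (2,4), (3,3), (4,4).
A hidden cell only influences target cells in its own 3x3 neighborhood. Try each of the 2^3 = 8 assignments, step the completed generation 0 forward once under B3/S23, and compare with the target:
  (2,4)=. (3,3)=. (4,4)=. -> step reproduces the target at every cell -> ACCEPT
  (2,4)=. (3,3)=. (4,4)=# -> step gives (5,3)='.' but target has '#' -> reject
  (2,4)=. (3,3)=# (4,4)=. -> step gives (2,2)='.' but target has '#' -> reject
  (2,4)=. (3,3)=# (4,4)=# -> step gives (2,2)='.' but target has '#' -> reject
  (2,4)=# (3,3)=. (4,4)=. -> step gives (2,3)='.' but target has '#' -> reject
  (2,4)=# (3,3)=. (4,4)=# -> step gives (2,3)='.' but target has '#' -> reject
  (2,4)=# (3,3)=# (4,4)=. -> step gives (2,2)='.' but target has '#' -> reject
  (2,4)=# (3,3)=# (4,4)=# -> step gives (2,2)='.' but target has '#' -> reject
Unique solution: (2,4)=dead, (3,3)=dead, (4,4)=dead.
Check: live-neighbor counts of every cell in the completed generation 0:
22321
34521
14331
36441
13443
23432
Applying B3/S23 to generation 0 with these counts gives:
.##..
#..#.
..##.
#....
.#..#
.#.##
which matches the target exactly.

Answer: .##..
.#.#.
#.#..
..#..
####.
...##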